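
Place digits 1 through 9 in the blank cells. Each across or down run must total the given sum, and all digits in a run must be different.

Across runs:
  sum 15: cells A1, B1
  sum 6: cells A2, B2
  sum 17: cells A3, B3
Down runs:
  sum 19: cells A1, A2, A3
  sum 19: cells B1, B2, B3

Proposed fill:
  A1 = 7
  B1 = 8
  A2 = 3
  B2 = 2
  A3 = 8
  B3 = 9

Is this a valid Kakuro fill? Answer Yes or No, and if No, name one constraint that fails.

No — the across run A2–B2 sums to 5, not 6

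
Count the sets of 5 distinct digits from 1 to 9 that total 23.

11

5 distinct digits from 1–9 sum between 15 and 35.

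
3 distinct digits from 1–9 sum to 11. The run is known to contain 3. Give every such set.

3 distinct digits from 1–9 sum between 6 and 24.
Keeping only sets containing 3.

{1,3,7}; {2,3,6}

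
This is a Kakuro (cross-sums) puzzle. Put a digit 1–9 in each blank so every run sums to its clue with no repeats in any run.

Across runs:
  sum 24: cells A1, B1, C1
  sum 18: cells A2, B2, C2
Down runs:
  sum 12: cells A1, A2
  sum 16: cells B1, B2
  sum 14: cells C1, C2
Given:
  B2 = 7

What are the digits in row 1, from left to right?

7 9 8

24 in 3 cells must be {7,8,9}; 16 in 2 cells must be {7,9}.
B1 = 16 − 7 = 9 completes the 16 down.
C1 = 8: the only remaining digit allowed by both the 24 across and the 14 down.
C2 = 14 − 8 = 6 completes the 14 down.
A1 = 24 − 17 = 7 completes the 24 across.
A2 = 18 − 13 = 5 completes the 18 across.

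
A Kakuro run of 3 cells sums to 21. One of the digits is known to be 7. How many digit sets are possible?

2

3 distinct digits from 1–9 sum between 6 and 24.
Keeping only sets containing 7.
Enumerating: {5,7,9}, {6,7,8}.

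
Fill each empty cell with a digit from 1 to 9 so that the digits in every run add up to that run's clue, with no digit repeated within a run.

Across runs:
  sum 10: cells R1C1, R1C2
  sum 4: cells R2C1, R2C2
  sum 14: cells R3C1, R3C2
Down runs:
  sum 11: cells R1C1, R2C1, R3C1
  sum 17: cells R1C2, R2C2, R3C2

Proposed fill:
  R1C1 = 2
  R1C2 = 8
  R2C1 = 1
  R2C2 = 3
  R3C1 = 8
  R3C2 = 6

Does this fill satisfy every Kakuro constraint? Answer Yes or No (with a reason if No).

Across: 2+8=10; 1+3=4; 8+6=14. Down: 2+1+8=11; 8+3+6=17. No digit repeats within any run.

Yes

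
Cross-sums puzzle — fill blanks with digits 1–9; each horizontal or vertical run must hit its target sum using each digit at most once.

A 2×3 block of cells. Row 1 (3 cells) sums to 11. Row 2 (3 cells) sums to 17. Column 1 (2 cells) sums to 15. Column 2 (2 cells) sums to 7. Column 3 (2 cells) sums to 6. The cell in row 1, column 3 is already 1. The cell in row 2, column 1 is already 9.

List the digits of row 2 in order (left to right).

(1,1) = 15 − 9 = 6 completes the 15 down.
(1,2) = 11 − 7 = 4 completes the 11 across.
(2,2) = 7 − 4 = 3 completes the 7 down.
(2,3) = 17 − 12 = 5 completes the 17 across.

9 3 5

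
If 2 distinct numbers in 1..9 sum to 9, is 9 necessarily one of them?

No

Counterexample: {1,8} sums to 9 without using 9.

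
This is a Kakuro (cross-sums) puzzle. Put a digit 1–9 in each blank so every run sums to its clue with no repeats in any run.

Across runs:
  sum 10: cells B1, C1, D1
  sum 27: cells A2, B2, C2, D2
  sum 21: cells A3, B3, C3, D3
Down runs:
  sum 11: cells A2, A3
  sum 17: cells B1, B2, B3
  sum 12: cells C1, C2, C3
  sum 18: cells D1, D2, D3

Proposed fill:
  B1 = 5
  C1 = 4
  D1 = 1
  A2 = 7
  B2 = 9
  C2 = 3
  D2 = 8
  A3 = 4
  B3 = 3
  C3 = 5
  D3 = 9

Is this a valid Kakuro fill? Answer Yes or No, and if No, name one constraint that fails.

Across: 5+4+1=10; 7+9+3+8=27; 4+3+5+9=21. Down: 7+4=11; 5+9+3=17; 4+3+5=12; 1+8+9=18. No digit repeats within any run.

Yes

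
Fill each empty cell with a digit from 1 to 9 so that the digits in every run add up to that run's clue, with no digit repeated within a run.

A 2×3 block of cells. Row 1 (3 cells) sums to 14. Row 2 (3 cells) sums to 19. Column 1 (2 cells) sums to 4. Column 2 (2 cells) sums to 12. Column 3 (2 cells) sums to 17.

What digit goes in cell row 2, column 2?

4 in 2 cells must be {1,3}; 17 in 2 cells must be {8,9}.
The 19 across and the 4 down share only 3, so (2,1) = 3.
Given what's placed, (2,3) must be 9 to fit the 19 across and 17 down.
(1,1) = 4 − 3 = 1 completes the 4 down.
(1,3) = 17 − 9 = 8 completes the 17 down.
(2,2) = 19 − 12 = 7 completes the 19 across.
(1,2) = 14 − 9 = 5 completes the 14 across.

7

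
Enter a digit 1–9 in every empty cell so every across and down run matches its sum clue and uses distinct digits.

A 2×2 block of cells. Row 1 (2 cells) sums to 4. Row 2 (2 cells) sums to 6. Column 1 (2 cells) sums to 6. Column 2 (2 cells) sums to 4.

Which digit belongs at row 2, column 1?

5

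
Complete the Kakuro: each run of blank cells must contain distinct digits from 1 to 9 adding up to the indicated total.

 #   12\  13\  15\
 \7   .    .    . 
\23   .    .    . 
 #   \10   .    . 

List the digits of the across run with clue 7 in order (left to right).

7 in 3 cells must be {1,2,4}; 23 in 3 cells must be {6,8,9}.
Only 4 fits R1C1 under both its across sum 7 and down sum 12.
R2C1 = 12 − 4 = 8 completes the 12 down.
Nothing is forced directly, so branch on R1C2, whose candidates are 1 or 2. If R1C2 = 2: that forces R1C3 = 1, R2C2 = 6, R2C3 = 9, after which R3C2 would have to be in {1,2,3,4,6,7,8,9} for the 10 across but in {5} for the 13 down — contradiction. So R1C2 = 1.
R1C3 = 7 − 5 = 2 completes the 7 across.

4 1 2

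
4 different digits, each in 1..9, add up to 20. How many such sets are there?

12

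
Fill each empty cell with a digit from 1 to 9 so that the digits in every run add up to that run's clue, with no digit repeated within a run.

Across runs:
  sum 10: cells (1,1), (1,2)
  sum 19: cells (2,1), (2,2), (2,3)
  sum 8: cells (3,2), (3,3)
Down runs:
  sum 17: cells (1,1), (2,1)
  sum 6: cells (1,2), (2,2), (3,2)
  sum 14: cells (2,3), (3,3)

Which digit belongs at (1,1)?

9

17 in 2 cells must be {8,9}; 6 in 3 cells must be {1,2,3}.
Nothing is forced directly, so branch on (2,2), whose candidates are 2 or 3. If (2,2) = 3: that forces (2,1) = 9, after which (2,3) would have to be in {7} for the 19 across but in {5,6,8,9} for the 14 down — contradiction. So (2,2) = 2.
No cell is forced outright now. (1,1) can only be 8 or 9 (the digits allowed by both its 10 across and its 17 down). If (1,1) = 8: then (1,2) would have to be in {2} for the 10 across but in {1,3} for the 6 down — contradiction. So (1,1) = 9.
(1,2) = 10 − 9 = 1 completes the 10 across.
(2,1) = 17 − 9 = 8 completes the 17 down.
(2,3) = 19 − 10 = 9 completes the 19 across.
(3,2) = 6 − 3 = 3 completes the 6 down.
(3,3) = 8 − 3 = 5 completes the 8 across.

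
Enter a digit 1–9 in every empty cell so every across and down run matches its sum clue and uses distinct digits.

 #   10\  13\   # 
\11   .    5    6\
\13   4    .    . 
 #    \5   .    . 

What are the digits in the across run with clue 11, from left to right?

6 5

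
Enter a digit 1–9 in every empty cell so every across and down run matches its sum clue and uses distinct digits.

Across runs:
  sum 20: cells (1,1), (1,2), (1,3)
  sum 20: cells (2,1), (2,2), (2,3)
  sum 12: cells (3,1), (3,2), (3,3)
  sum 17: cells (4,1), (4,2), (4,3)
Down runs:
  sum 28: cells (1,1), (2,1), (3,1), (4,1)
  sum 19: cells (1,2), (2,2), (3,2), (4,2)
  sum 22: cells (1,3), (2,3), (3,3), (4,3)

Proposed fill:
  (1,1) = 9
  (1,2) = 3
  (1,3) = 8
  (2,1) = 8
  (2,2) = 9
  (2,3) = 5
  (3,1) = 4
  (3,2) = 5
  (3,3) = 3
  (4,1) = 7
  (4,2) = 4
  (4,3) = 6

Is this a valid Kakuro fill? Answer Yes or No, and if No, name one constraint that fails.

No — the across run (2,1)–(2,3) sums to 22, not 20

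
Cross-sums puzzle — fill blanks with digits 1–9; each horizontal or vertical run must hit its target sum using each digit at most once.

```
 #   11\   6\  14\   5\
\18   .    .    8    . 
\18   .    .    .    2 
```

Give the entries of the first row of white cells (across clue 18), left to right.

2 5 8 3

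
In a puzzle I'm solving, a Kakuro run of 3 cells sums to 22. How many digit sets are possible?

3 distinct digits from 1–9 sum between 6 and 24.
Enumerating: {5,8,9}, {6,7,9}.

2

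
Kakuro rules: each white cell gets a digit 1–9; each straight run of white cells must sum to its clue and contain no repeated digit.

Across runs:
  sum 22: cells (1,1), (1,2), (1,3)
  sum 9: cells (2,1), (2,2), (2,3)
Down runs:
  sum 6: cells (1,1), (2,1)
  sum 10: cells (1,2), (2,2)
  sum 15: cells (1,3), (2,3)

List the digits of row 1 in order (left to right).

5 8 9

The 22 across and the 6 down share only 5, so (1,1) = 5.
(2,1) = 6 − 5 = 1 completes the 6 down.
Given what's placed, (2,3) must be 6 to fit the 9 across and 15 down.
(1,3) = 15 − 6 = 9 completes the 15 down.
(2,2) = 9 − 7 = 2 completes the 9 across.
(1,2) = 22 − 14 = 8 completes the 22 across.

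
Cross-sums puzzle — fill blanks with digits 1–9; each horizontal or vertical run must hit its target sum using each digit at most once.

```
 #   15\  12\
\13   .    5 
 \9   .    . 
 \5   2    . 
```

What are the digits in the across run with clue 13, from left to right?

R1C1 = 13 − 5 = 8 completes the 13 across.
R2C1 = 15 − 10 = 5 completes the 15 down.
R2C2 = 9 − 5 = 4 completes the 9 across.
R3C2 = 5 − 2 = 3 completes the 5 across.

8 5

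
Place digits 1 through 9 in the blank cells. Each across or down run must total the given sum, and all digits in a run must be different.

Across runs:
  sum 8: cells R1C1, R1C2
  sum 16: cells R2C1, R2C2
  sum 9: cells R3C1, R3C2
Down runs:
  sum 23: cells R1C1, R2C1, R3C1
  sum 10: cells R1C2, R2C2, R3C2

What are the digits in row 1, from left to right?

16 in 2 cells must be {7,9}; 23 in 3 cells must be {6,8,9}.
The 8 across and the 23 down share only 6, so R1C1 = 6.
R1C2 = 8 − 6 = 2 completes the 8 across.
Given what's placed, R2C1 must be 9 to fit the 16 across and 23 down.
R2C2 = 16 − 9 = 7 completes the 16 across.
R3C1 = 23 − 15 = 8 completes the 23 down.
R3C2 = 9 − 8 = 1 completes the 9 across.

6, 2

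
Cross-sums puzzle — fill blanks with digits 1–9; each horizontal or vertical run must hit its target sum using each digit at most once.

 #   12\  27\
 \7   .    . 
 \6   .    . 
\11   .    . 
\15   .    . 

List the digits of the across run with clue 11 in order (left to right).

Only 6 fits R4C1 under both its across sum 15 and down sum 12.
R4C2 = 15 − 6 = 9 completes the 15 across.
Nothing is forced directly, so branch on R3C1, whose candidates are 2 or 3. If R3C1 = 2: that forces R2C1 = 1, R2C2 = 5, after which R3C2 would have to be in {9} for the 11 across but in {6,7} for the 27 down — contradiction. So R3C1 = 3.
R3C2 = 11 − 3 = 8 completes the 11 across.
R2C2 = 4: the only remaining digit allowed by both the 6 across and the 27 down.
R1C2 = 27 − 21 = 6 completes the 27 down.
R2C1 = 6 − 4 = 2 completes the 6 across.
R1C1 = 7 − 6 = 1 completes the 7 across.

3 8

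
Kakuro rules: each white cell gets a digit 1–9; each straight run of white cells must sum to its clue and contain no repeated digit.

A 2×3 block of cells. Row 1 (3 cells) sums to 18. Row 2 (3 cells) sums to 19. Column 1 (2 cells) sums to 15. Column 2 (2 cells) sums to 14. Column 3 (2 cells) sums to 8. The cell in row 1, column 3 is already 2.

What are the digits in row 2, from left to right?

(1,2) = 9: the only remaining digit allowed by both the 18 across and the 14 down.
(2,2) = 14 − 9 = 5 completes the 14 down.
(2,3) = 8 − 2 = 6 completes the 8 down.
(1,1) = 18 − 11 = 7 completes the 18 across.
(2,1) = 19 − 11 = 8 completes the 19 across.

8 5 6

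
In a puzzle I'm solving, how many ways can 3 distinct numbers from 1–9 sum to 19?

5

3 distinct digits from 1–9 sum between 6 and 24.
Enumerating: {2,8,9}, {3,7,9}, {4,6,9}, {4,7,8}, {5,6,8}.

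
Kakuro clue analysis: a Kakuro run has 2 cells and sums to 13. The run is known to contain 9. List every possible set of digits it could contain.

{4,9}

2 distinct digits from 1–9 sum between 3 and 17.
Keeping only sets containing 9.
Only one set works: {4,9}.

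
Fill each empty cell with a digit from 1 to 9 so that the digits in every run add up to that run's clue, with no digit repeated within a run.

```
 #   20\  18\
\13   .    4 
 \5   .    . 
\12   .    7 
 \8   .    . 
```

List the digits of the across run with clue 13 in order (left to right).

R1C1 = 13 − 4 = 9 completes the 13 across.
R3C1 = 12 − 7 = 5 completes the 12 across.
Given what's placed, R4C1 must be 2 to fit the 8 across and 20 down.
R4C2 = 8 − 2 = 6 completes the 8 across.
R2C1 = 20 − 16 = 4 completes the 20 down.
R2C2 = 5 − 4 = 1 completes the 5 across.

9, 4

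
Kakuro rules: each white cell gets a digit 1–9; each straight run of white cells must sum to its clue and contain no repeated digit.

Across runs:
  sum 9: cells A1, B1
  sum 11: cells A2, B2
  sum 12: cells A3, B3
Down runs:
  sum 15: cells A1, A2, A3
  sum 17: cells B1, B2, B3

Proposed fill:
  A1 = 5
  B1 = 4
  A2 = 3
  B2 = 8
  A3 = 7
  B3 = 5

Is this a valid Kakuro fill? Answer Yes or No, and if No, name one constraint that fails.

Yes

Across: 5+4=9; 3+8=11; 7+5=12. Down: 5+3+7=15; 4+8+5=17. No digit repeats within any run.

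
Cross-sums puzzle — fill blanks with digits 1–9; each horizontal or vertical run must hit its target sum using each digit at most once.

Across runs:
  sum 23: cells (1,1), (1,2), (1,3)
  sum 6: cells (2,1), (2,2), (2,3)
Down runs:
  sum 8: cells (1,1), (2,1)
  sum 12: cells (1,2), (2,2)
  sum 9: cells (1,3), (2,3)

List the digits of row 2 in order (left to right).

23 in 3 cells must be {6,8,9}; 6 in 3 cells must be {1,2,3}.
The 23 across and the 8 down share only 6, so (1,1) = 6.
Given what's placed, (1,3) must be 8 to fit the 23 across and 9 down.
(2,1) = 8 − 6 = 2 completes the 8 down.
(2,2) = 3: the only remaining digit allowed by both the 6 across and the 12 down.
(2,3) = 6 − 5 = 1 completes the 6 across.
(1,2) = 23 − 14 = 9 completes the 23 across.

2 3 1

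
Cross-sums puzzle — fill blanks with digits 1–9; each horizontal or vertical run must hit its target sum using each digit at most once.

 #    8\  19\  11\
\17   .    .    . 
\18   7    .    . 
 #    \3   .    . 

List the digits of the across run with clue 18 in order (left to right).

3 in 2 cells must be {1,2}.
R1C1 = 8 − 7 = 1 completes the 8 down.
R1C3 = 7: the only remaining digit allowed by both the 17 across and the 11 down.
R2C3 = 3: the only remaining digit allowed by both the 18 across and the 11 down.
R3C2 = 2: only digit in both the 3-across and 19-down candidate sets.
R3C3 = 3 − 2 = 1 completes the 3 across.
R1C2 = 17 − 8 = 9 completes the 17 across.
R2C2 = 18 − 10 = 8 completes the 18 across.

7 8 3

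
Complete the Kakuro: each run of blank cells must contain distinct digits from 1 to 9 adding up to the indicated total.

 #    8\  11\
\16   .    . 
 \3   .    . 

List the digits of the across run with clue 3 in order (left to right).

16 in 2 cells must be {7,9}; 3 in 2 cells must be {1,2}.
The 16 across and the 8 down share only 7, so R1C1 = 7.
R1C2 = 16 − 7 = 9 completes the 16 across.
R2C1 = 8 − 7 = 1 completes the 8 down.
R2C2 = 3 − 1 = 2 completes the 3 across.

1, 2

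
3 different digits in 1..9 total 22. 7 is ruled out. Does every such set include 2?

The only way to make 22 from 3 distinct digits under that restriction is {5,8,9}, which does not contain 2.

No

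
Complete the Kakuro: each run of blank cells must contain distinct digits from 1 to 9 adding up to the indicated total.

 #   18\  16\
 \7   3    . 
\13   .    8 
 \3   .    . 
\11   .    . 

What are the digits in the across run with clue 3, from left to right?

2 1

3 in 2 cells must be {1,2}.
R1C2 = 7 − 3 = 4 completes the 7 across.
R2C1 = 13 − 8 = 5 completes the 13 across.
Given what's placed, R3C2 must be 1 to fit the 3 across and 16 down.
R4C2 = 16 − 13 = 3 completes the 16 down.
R3C1 = 3 − 1 = 2 completes the 3 across.
R4C1 = 11 − 3 = 8 completes the 11 across.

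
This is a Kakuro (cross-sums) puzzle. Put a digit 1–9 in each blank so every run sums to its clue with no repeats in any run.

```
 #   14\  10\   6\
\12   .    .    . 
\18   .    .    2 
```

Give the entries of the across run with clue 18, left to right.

9 7 2

R1C3 = 6 − 2 = 4 completes the 6 down.
R2C1 = 9: the only remaining digit allowed by both the 18 across and the 14 down.
R2C2 = 18 − 11 = 7 completes the 18 across.
R1C1 = 14 − 9 = 5 completes the 14 down.
R1C2 = 12 − 9 = 3 completes the 12 across.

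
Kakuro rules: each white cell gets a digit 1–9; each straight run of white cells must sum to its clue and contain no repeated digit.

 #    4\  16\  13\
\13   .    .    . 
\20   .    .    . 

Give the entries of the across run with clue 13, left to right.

1, 7, 5

4 in 2 cells must be {1,3}; 16 in 2 cells must be {7,9}.
The 20 across and the 4 down share only 3, so R2C1 = 3.
Given what's placed, R2C2 must be 9 to fit the 20 across and 16 down.
R2C3 = 20 − 12 = 8 completes the 20 across.
R1C1 = 4 − 3 = 1 completes the 4 down.
R1C2 = 16 − 9 = 7 completes the 16 down.
R1C3 = 13 − 8 = 5 completes the 13 across.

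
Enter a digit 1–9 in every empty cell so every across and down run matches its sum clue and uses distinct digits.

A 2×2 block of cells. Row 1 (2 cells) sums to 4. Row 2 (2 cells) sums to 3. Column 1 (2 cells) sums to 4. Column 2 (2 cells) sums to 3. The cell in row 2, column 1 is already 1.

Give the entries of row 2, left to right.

1 2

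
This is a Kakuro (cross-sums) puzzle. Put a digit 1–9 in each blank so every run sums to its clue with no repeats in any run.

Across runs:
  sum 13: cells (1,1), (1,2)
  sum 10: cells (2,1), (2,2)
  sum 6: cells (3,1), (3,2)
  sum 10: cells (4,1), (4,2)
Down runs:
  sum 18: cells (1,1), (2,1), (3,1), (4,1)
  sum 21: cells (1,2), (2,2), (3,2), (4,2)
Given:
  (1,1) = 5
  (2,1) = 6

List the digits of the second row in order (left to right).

6 4

(1,2) = 13 − 5 = 8 completes the 13 across.
(2,2) = 10 − 6 = 4 completes the 10 across.
Given what's placed, (3,1) must be 4 to fit the 6 across and 18 down.
(3,2) = 6 − 4 = 2 completes the 6 across.
(4,1) = 18 − 15 = 3 completes the 18 down.
(4,2) = 10 − 3 = 7 completes the 10 across.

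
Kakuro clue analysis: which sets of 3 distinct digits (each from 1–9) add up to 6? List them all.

{1,2,3}

3 distinct digits from 1–9 sum between 6 and 24.
Only one set works: {1,2,3}.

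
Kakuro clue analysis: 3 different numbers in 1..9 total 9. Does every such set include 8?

No

Counterexample: {1,2,6} sums to 9 without using 8.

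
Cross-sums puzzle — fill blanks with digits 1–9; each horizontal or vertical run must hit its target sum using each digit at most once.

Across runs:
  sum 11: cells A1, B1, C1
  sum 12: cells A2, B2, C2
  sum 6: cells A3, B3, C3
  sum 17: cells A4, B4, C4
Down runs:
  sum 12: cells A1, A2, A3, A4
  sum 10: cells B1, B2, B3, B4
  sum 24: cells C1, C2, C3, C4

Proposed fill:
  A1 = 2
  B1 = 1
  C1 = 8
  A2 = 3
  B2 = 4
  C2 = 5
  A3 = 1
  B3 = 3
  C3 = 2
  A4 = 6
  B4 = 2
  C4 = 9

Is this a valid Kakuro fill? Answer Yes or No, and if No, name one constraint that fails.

Across: 2+1+8=11; 3+4+5=12; 1+3+2=6; 6+2+9=17. Down: 2+3+1+6=12; 1+4+3+2=10; 8+5+2+9=24. No digit repeats within any run.

Yes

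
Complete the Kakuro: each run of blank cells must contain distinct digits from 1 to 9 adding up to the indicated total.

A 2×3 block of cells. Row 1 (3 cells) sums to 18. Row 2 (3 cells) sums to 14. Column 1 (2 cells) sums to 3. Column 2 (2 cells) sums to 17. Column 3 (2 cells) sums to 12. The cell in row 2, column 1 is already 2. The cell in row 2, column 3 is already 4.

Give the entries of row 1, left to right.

3 in 2 cells must be {1,2}; 17 in 2 cells must be {8,9}.
(1,1) = 3 − 2 = 1 completes the 3 down.
(1,3) = 12 − 4 = 8 completes the 12 down.
(2,2) = 14 − 6 = 8 completes the 14 across.
(1,2) = 18 − 9 = 9 completes the 18 across.

1 9 8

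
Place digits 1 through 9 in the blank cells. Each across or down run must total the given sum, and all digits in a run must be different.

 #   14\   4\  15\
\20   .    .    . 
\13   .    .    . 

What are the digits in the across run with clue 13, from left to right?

5 1 7

4 in 2 cells must be {1,3}.
The 20 across and the 4 down share only 3, so R1C2 = 3.
R2C2 = 4 − 3 = 1 completes the 4 down.
Nothing is forced directly, so branch on R1C1, whose candidates are 8 or 9. If R1C1 = 8: that forces R1C3 = 9, after which R2C1 would have to be in {3,4,5,7,8,9} for the 13 across but in {6} for the 14 down — contradiction. So R1C1 = 9.
R1C3 = 20 − 12 = 8 completes the 20 across.
R2C1 = 14 − 9 = 5 completes the 14 down.
R2C3 = 13 − 6 = 7 completes the 13 across.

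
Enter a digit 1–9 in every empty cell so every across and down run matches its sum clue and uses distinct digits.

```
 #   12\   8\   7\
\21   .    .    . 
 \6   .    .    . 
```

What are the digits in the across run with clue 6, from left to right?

3 1 2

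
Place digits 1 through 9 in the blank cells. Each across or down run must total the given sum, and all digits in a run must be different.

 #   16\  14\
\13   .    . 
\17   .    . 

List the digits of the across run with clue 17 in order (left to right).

9 8

17 in 2 cells must be {8,9}; 16 in 2 cells must be {7,9}.
The 17 across and the 16 down share only 9, so R2C1 = 9.
R2C2 = 17 − 9 = 8 completes the 17 across.
R1C1 = 16 − 9 = 7 completes the 16 down.
R1C2 = 13 − 7 = 6 completes the 13 across.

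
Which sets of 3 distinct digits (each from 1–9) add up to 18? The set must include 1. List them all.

{1,8,9}

3 distinct digits from 1–9 sum between 6 and 24.
Keeping only sets containing 1.
Only one set works: {1,8,9}.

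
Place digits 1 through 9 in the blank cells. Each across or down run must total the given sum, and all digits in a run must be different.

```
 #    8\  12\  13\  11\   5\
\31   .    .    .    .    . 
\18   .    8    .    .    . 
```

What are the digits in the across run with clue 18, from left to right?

R1C2 = 12 − 8 = 4 completes the 12 down.
R1C5 = 3: the only remaining digit allowed by both the 31 across and the 5 down.
Given what's placed, R2C3 must be 4 to fit the 18 across and 13 down.
R2C5 = 5 − 3 = 2 completes the 5 down.
Given what's placed, R1C1 must be 7 to fit the 31 across and 8 down.
R1C3 = 13 − 4 = 9 completes the 13 down.
R1C4 = 31 − 23 = 8 completes the 31 across.
R2C1 = 8 − 7 = 1 completes the 8 down.
R2C4 = 18 − 15 = 3 completes the 18 across.

1, 8, 4, 3, 2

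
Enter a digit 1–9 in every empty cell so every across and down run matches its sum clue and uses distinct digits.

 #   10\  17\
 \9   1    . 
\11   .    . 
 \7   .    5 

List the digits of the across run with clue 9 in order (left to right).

R1C2 = 9 − 1 = 8 completes the 9 across.
R2C2 = 17 − 13 = 4 completes the 17 down.
R3C1 = 7 − 5 = 2 completes the 7 across.
R2C1 = 11 − 4 = 7 completes the 11 across.

1, 8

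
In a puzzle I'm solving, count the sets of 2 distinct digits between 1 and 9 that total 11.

4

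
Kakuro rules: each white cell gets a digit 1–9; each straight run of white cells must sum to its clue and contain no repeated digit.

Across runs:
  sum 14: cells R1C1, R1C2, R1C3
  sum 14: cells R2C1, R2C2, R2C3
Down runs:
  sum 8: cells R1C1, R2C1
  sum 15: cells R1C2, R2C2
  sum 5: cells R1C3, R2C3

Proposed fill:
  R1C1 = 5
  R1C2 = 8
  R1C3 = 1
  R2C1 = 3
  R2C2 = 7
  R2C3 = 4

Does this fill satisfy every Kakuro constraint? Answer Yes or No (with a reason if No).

Yes

Across: 5+8+1=14; 3+7+4=14. Down: 5+3=8; 8+7=15; 1+4=5. No digit repeats within any run.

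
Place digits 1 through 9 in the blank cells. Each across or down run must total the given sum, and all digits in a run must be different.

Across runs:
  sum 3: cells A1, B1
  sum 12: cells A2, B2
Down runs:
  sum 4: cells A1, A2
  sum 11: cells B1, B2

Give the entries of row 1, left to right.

1 2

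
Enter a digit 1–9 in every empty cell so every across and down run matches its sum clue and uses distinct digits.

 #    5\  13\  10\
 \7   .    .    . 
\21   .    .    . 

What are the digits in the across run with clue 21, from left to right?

7 in 3 cells must be {1,2,4}.
The 7 across and the 13 down share only 4, so R1C2 = 4.
The 21 across and the 5 down share only 4, so R2C1 = 4.
R2C2 = 13 − 4 = 9 completes the 13 down.
R2C3 = 21 − 13 = 8 completes the 21 across.
R1C1 = 5 − 4 = 1 completes the 5 down.
R1C3 = 7 − 5 = 2 completes the 7 across.

4 9 8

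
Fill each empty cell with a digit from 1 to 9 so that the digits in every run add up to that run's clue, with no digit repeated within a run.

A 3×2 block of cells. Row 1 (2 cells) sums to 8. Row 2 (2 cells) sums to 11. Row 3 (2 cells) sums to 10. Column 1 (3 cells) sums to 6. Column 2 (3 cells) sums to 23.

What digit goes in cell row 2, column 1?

3

6 in 3 cells must be {1,2,3}; 23 in 3 cells must be {6,8,9}.
The 8 across and the 23 down share only 6, so (1,2) = 6.
(1,1) = 8 − 6 = 2 completes the 8 across.
Given what's placed, (2,1) must be 3 to fit the 11 across and 6 down.
(2,2) = 11 − 3 = 8 completes the 11 across.
(3,1) = 6 − 5 = 1 completes the 6 down.
(3,2) = 10 − 1 = 9 completes the 10 across.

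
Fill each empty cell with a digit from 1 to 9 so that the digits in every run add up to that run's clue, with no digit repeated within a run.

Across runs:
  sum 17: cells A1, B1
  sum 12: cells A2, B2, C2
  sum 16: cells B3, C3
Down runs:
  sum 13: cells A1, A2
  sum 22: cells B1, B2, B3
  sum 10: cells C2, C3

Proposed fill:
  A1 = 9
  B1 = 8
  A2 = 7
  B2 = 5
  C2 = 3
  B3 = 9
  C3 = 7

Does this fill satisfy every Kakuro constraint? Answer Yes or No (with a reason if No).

No — the across run A2–C2 sums to 15, not 12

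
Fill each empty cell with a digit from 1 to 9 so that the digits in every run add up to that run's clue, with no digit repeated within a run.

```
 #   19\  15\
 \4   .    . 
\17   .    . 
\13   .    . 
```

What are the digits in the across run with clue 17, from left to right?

4 in 2 cells must be {1,3}; 17 in 2 cells must be {8,9}.
The 4 across and the 19 down share only 3, so R1C1 = 3.
R1C2 = 4 − 3 = 1 completes the 4 across.
Given what's placed, R2C1 must be 9 to fit the 17 across and 19 down.
R2C2 = 17 − 9 = 8 completes the 17 across.
R3C1 = 19 − 12 = 7 completes the 19 down.
R3C2 = 13 − 7 = 6 completes the 13 across.

9 8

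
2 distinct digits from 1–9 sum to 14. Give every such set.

{5,9}; {6,8}

2 distinct digits from 1–9 sum between 3 and 17.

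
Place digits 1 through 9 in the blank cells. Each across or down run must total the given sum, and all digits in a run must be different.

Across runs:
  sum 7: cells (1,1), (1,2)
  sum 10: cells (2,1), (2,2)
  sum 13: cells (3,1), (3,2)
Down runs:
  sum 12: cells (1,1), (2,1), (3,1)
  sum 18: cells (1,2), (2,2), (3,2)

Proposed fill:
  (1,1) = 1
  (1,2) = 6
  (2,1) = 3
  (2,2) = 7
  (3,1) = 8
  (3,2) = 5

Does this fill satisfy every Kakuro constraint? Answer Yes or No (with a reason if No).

Yes

Across: 1+6=7; 3+7=10; 8+5=13. Down: 1+3+8=12; 6+7+5=18. No digit repeats within any run.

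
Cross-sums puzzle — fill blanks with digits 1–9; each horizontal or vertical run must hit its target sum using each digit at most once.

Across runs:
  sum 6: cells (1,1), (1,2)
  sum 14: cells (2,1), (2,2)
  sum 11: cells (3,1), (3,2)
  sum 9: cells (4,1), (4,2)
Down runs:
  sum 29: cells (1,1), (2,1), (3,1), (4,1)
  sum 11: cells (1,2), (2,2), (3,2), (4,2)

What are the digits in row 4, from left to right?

7, 2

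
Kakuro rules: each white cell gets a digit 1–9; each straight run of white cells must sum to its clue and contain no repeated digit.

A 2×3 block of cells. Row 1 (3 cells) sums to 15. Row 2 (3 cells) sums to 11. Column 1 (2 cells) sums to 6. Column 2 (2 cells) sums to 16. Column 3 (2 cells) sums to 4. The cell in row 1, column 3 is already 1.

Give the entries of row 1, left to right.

5 9 1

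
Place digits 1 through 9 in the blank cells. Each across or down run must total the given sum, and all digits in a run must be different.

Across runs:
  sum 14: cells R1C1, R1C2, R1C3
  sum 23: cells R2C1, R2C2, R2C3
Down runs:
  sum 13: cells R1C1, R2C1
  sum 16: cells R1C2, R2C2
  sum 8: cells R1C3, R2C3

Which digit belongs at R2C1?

8

23 in 3 cells must be {6,8,9}; 16 in 2 cells must be {7,9}.
The 23 across and the 16 down share only 9, so R2C2 = 9.
Given what's placed, R2C3 must be 6 to fit the 23 across and 8 down.
R1C2 = 16 − 9 = 7 completes the 16 down.
R1C3 = 8 − 6 = 2 completes the 8 down.
R2C1 = 23 − 15 = 8 completes the 23 across.
R1C1 = 14 − 9 = 5 completes the 14 across.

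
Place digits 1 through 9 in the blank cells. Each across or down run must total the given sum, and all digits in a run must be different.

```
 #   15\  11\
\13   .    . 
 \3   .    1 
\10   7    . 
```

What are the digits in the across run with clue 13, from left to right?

3 in 2 cells must be {1,2}.
R2C1 = 3 − 1 = 2 completes the 3 across.
R3C2 = 10 − 7 = 3 completes the 10 across.
R1C1 = 15 − 9 = 6 completes the 15 down.
R1C2 = 13 − 6 = 7 completes the 13 across.

6 7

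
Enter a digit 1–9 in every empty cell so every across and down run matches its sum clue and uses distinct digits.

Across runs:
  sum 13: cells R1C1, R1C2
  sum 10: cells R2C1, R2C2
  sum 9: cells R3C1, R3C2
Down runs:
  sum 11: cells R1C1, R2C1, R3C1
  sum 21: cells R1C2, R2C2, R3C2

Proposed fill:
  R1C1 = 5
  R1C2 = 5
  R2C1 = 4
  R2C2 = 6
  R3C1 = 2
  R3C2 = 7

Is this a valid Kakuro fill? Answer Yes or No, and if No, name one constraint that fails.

No — the down run R1C2–R3C2 sums to 18, not 21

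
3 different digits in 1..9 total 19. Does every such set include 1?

No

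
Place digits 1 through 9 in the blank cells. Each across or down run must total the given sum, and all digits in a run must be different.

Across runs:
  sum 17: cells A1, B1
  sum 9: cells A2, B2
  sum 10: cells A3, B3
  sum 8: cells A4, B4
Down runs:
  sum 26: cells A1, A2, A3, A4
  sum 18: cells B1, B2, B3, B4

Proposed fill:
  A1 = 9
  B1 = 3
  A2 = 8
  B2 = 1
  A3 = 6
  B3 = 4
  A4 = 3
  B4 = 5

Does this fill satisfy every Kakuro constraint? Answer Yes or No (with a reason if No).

No — the across run A1–B1 sums to 12, not 17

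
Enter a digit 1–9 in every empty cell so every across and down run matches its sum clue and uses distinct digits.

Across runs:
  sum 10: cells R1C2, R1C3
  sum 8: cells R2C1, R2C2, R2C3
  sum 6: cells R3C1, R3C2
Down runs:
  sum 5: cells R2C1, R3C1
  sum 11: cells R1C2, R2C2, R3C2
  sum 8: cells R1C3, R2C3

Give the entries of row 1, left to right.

4 6

Nothing is forced directly, so branch on R3C1, whose candidates are 1 or 2 or 4. If R3C1 = 1: that forces R2C1 = 4, R3C2 = 5, after which R2C2 would have to be in {1,3} for the 8 across but in {2,4} for the 11 down — contradiction. If R3C1 = 2: that forces R2C1 = 3, R2C3 = 1, R3C2 = 4, R1C3 = 7, after which R2C2 would have to be in {4} for the 8 across but in {1,2,5,6} for the 11 down — contradiction. So R3C1 = 4.
R2C1 = 5 − 4 = 1 completes the 5 down.
R3C2 = 6 − 4 = 2 completes the 6 across.
No cell is forced outright now. R2C2 can only be 3 or 4 or 5 (the digits allowed by both its 8 across and its 11 down). If R2C2 = 3: that forces R1C2 = 6, after which R1C3 would have to be in {4} for the 10 across but in {1,2,3,5,6,7} for the 8 down — contradiction. If R2C2 = 4: then R1C2 would have to be in {1,2,3,4,6,7,8,9} for the 10 across but in {5} for the 11 down — contradiction. So R2C2 = 5.
R1C2 = 11 − 7 = 4 completes the 11 down.
R1C3 = 10 − 4 = 6 completes the 10 across.
R2C3 = 8 − 6 = 2 completes the 8 across.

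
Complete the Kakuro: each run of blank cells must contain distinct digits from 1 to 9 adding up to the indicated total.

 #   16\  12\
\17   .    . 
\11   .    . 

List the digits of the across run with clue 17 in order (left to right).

9 8

17 in 2 cells must be {8,9}; 16 in 2 cells must be {7,9}.
The 17 across and the 16 down share only 9, so R1C1 = 9.
R1C2 = 17 − 9 = 8 completes the 17 across.
R2C1 = 16 − 9 = 7 completes the 16 down.
R2C2 = 11 − 7 = 4 completes the 11 across.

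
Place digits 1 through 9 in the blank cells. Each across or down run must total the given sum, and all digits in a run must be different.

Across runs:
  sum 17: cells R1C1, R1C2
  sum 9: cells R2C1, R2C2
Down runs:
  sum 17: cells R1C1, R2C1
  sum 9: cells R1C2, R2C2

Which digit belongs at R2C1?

8

17 in 2 cells must be {8,9}.
The 17 across and the 9 down share only 8, so R1C2 = 8.
The 9 across and the 17 down share only 8, so R2C1 = 8.
R2C2 = 9 − 8 = 1 completes the 9 across.
R1C1 = 17 − 8 = 9 completes the 17 across.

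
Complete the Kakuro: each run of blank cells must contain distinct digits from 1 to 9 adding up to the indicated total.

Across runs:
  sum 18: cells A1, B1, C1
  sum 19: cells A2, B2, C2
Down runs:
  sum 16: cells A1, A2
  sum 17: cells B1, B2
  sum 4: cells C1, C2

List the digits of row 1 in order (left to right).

9 8 1

16 in 2 cells must be {7,9}; 17 in 2 cells must be {8,9}; 4 in 2 cells must be {1,3}.
The 19 across and the 4 down share only 3, so C2 = 3.
C1 = 4 − 3 = 1 completes the 4 down.
Given what's placed, B2 must be 9 to fit the 19 across and 17 down.
A1 = 9: the only remaining digit allowed by both the 18 across and the 16 down.
B1 = 18 − 10 = 8 completes the 18 across.
A2 = 19 − 12 = 7 completes the 19 across.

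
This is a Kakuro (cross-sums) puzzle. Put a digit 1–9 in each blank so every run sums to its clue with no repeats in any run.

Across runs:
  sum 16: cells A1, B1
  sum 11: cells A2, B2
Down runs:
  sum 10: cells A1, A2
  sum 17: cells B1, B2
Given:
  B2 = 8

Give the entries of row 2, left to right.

3 8

16 in 2 cells must be {7,9}; 17 in 2 cells must be {8,9}.
B1 = 17 − 8 = 9 completes the 17 down.
A2 = 11 − 8 = 3 completes the 11 across.
A1 = 16 − 9 = 7 completes the 16 across.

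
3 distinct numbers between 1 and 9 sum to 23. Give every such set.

3 distinct digits from 1–9 sum between 6 and 24.
Only one set works: {6,8,9}.

{6,8,9}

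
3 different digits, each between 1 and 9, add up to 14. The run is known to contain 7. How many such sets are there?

3 distinct digits from 1–9 sum between 6 and 24.
Keeping only sets containing 7.
Enumerating: {1,6,7}, {2,5,7}, {3,4,7}.

3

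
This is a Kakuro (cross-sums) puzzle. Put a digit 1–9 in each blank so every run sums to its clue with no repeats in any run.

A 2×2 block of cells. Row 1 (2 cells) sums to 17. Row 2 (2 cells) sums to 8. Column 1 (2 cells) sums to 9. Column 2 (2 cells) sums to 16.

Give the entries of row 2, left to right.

17 in 2 cells must be {8,9}; 16 in 2 cells must be {7,9}.
The 17 across and the 9 down share only 8, so (1,1) = 8.
(1,2) = 17 − 8 = 9 completes the 17 across.
(2,1) = 9 − 8 = 1 completes the 9 down.
(2,2) = 8 − 1 = 7 completes the 8 across.

1 7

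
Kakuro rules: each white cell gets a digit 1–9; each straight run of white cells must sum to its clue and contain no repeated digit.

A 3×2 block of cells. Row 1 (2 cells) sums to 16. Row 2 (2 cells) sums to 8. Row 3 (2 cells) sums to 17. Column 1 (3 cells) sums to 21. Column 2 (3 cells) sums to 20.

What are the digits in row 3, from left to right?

9, 8

16 in 2 cells must be {7,9}; 17 in 2 cells must be {8,9}.
Nothing is forced directly, so branch on (3,2), whose candidates are 8 or 9. If (3,2) = 9: that forces (1,2) = 7, after which (2,2) would have to be in {1,2,3,5,6,7} for the 8 across but in {4} for the 20 down — contradiction. So (3,2) = 8.
(3,1) = 17 − 8 = 9 completes the 17 across.
Given what's placed, (1,1) must be 7 to fit the 16 across and 21 down.
(1,2) = 16 − 7 = 9 completes the 16 across.
(2,1) = 21 − 16 = 5 completes the 21 down.
(2,2) = 8 − 5 = 3 completes the 8 across.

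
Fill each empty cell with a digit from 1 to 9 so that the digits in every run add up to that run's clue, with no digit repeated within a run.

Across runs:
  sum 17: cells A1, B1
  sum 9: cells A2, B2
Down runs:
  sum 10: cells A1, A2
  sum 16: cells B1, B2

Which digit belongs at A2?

2

17 in 2 cells must be {8,9}; 16 in 2 cells must be {7,9}.
The 17 across and the 16 down share only 9, so B1 = 9.
B2 = 16 − 9 = 7 completes the 16 down.
A1 = 17 − 9 = 8 completes the 17 across.
A2 = 9 − 7 = 2 completes the 9 across.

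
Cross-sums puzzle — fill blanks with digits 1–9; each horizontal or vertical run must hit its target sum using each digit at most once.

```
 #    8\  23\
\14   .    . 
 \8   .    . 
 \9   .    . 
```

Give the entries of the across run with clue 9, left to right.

23 in 3 cells must be {6,8,9}.
The 14 across and the 8 down share only 5, so R1C1 = 5.
R1C2 = 14 − 5 = 9 completes the 14 across.
Given what's placed, R2C2 must be 6 to fit the 8 across and 23 down.
R3C2 = 23 − 15 = 8 completes the 23 down.
R2C1 = 8 − 6 = 2 completes the 8 across.
R3C1 = 9 − 8 = 1 completes the 9 across.

1 8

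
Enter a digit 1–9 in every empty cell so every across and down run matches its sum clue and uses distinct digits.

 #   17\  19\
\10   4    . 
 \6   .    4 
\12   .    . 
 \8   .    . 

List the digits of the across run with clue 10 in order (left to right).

R1C2 = 10 − 4 = 6 completes the 10 across.
R2C1 = 6 − 4 = 2 completes the 6 across.
Nothing is forced directly, so branch on R3C2, whose candidates are 7 or 8. If R3C2 = 8: then R3C1 would have to be in {4} for the 12 across but in {3,5,6,8} for the 17 down — contradiction. So R3C2 = 7.
R3C1 = 12 − 7 = 5 completes the 12 across.
R4C1 = 17 − 11 = 6 completes the 17 down.
R4C2 = 8 − 6 = 2 completes the 8 across.

4, 6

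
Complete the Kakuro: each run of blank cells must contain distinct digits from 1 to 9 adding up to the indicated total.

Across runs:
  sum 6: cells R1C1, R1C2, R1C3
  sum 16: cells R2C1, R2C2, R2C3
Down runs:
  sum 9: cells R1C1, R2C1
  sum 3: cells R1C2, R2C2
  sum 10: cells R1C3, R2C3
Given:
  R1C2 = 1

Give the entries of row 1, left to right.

6 in 3 cells must be {1,2,3}; 3 in 2 cells must be {1,2}.
R2C2 = 3 − 1 = 2 completes the 3 down.
No cell is forced outright now. R1C1 can only be 2 or 3 (the digits allowed by both its 6 across and its 9 down). If R1C1 = 2: that forces R1C3 = 3, after which R2C1 would have to be in {5,6,8,9} for the 16 across but in {7} for the 9 down — contradiction. So R1C1 = 3.
R1C3 = 6 − 4 = 2 completes the 6 across.
R2C1 = 9 − 3 = 6 completes the 9 down.
R2C3 = 16 − 8 = 8 completes the 16 across.

3 1 2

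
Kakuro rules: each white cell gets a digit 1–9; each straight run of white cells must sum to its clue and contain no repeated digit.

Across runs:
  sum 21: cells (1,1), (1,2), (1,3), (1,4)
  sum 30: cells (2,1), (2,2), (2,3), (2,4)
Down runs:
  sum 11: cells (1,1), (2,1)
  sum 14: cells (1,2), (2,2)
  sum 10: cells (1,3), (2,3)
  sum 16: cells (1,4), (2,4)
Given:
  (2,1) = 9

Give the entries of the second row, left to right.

30 in 4 cells must be {6,7,8,9}; 16 in 2 cells must be {7,9}.
(1,1) = 11 − 9 = 2 completes the 11 down.
Given what's placed, (2,4) must be 7 to fit the 30 across and 16 down.
(1,4) = 16 − 7 = 9 completes the 16 down.
Given what's placed, (1,2) must be 6 to fit the 21 across and 14 down.
(1,3) = 21 − 17 = 4 completes the 21 across.
(2,2) = 14 − 6 = 8 completes the 14 down.
(2,3) = 30 − 24 = 6 completes the 30 across.

9 8 6 7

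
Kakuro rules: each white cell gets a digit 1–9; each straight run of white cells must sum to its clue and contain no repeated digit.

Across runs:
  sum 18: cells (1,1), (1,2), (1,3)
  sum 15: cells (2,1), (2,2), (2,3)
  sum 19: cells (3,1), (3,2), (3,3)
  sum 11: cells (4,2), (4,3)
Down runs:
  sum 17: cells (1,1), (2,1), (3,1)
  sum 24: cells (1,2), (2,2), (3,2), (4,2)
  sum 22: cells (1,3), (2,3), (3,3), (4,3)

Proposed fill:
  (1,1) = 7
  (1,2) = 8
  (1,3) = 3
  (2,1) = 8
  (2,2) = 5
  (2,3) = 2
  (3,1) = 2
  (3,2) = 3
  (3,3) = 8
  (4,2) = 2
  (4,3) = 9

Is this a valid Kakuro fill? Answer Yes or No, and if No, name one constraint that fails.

No — the down run (1,2)–(4,2) sums to 18, not 24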